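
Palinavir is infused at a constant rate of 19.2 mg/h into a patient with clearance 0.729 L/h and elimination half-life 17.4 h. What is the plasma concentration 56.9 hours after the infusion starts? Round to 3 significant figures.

Css = rate / CL = 19.2 / 0.729 = 26.34 µg/mL
k = ln 2 / 17.4 = 0.03984 h⁻¹
C(t) = Css (1 − e^(−kt)) = 26.34 × (1 − e^(−2.267)) = 26.34 × 0.8963 ≈ 23.6 µg/mL

23.6 µg/mL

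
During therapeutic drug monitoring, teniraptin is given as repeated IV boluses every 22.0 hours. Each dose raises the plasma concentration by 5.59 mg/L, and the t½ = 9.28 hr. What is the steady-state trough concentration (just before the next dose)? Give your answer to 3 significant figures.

1.34 mg/L

k = ln 2 / 9.28 = 0.07469 hr⁻¹
Fraction remaining after one interval: e^(−kτ) = e^(−0.07469 × 22.0) = 0.1934
R = 1 / (1 − 0.1934) = 1.240
Css,max = 5.59 × 1.240 = 6.930 mg/L
Css,min = Css,max × e^(−kτ) = 6.930 × 0.1934 ≈ 1.34 mg/L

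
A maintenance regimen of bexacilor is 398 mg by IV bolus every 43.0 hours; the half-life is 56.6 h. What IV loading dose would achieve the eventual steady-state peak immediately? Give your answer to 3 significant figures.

k = ln 2 / 56.6 = 0.01225 h⁻¹
Accumulation ratio R = 1 / (1 − e^(−kτ)) = 1 / (1 − e^(−0.01225×43.0)) = 1 / (1 − 0.5906) = 2.443
Loading dose = maintenance dose × R = 398 × 2.443 ≈ 972 mg

972 mg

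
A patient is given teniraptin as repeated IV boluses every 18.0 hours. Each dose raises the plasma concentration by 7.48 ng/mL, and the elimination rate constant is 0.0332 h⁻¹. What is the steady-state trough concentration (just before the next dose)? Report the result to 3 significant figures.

Fraction remaining after one interval: e^(−kτ) = e^(−0.03320 × 18.0) = 0.5501
R = 1 / (1 − 0.5501) = 2.223
Css,max = 7.48 × 2.223 = 16.63 ng/mL
Css,min = Css,max × e^(−kτ) = 16.63 × 0.5501 ≈ 9.15 ng/mL

9.15 ng/mL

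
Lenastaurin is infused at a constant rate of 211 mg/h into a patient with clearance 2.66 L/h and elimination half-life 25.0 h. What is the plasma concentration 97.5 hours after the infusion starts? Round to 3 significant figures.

Css = rate / CL = 211 / 2.66 = 79.32 µg/mL
k = ln 2 / 25.0 = 0.02773 h⁻¹
C(t) = Css (1 − e^(−kt)) = 79.32 × (1 − e^(−2.703)) = 79.32 × 0.9330 ≈ 74.0 µg/mL

74.0 µg/mL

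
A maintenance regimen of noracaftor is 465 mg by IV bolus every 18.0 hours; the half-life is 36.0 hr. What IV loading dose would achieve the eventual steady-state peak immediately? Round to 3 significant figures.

1590 mg

k = ln 2 / 36.0 = 0.01925 hr⁻¹
Accumulation ratio R = 1 / (1 − e^(−kτ)) = 1 / (1 − e^(−0.01925×18.0)) = 1 / (1 − 0.7071) = 3.414
Loading dose = maintenance dose × R = 465 × 3.414 ≈ 1590 mg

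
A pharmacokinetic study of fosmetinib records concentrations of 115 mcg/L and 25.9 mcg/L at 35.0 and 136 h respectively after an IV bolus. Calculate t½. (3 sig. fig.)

k = ln(C₁/C₂) / (t₂ − t₁) = ln(115/25.9) / (136 − 35.0)
  = 1.491 / 101.0 = 0.01476 h⁻¹
t½ = ln 2 / k = ln 2 / 0.01476 ≈ 47.0 hours

47.0 hours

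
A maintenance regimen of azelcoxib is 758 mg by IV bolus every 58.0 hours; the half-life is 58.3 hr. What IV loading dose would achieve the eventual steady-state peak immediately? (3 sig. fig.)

k = ln 2 / 58.3 = 0.01189 hr⁻¹
Accumulation ratio R = 1 / (1 − e^(−kτ)) = 1 / (1 − e^(−0.01189×58.0)) = 1 / (1 − 0.5018) = 2.007
Loading dose = maintenance dose × R = 758 × 2.007 ≈ 1520 mg

1520 mg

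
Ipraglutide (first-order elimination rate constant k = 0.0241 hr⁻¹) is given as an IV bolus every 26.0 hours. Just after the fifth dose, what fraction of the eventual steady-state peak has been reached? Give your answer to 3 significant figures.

0.956

f_n = 1 − e^(−nkτ) = 1 − e^(−5 × 0.02410 × 26.0) = 1 − e^(−3.133) = 1 − 0.04359 ≈ 0.956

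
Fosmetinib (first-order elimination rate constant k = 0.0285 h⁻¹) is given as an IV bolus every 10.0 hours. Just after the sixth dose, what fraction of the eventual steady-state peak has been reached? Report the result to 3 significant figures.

f_n = 1 − e^(−nkτ) = 1 − e^(−6 × 0.02850 × 10.0) = 1 − e^(−1.710) = 1 − 0.1809 ≈ 0.819

0.819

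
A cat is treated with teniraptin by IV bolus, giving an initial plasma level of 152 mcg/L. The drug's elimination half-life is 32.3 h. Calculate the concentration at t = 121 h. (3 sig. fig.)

11.3 mcg/L

k = ln 2 / 32.3 = 0.02146 h⁻¹
C(t) = C₀ e^(−kt) = 152 × e^(−0.02146 × 121) = 152 × e^(−2.597) = 152 × 0.07453 ≈ 11.3 mcg/L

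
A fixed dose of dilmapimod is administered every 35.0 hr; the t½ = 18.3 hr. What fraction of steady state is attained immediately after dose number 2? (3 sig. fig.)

0.929

k = ln 2 / 18.3 = 0.03788 hr⁻¹
f_n = 1 − e^(−nkτ) = 1 − e^(−2 × 0.03788 × 35.0) = 1 − e^(−2.651) = 1 − 0.07055 ≈ 0.929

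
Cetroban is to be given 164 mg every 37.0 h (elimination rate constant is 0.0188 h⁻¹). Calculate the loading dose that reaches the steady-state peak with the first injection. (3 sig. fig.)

Accumulation ratio R = 1 / (1 − e^(−kτ)) = 1 / (1 − e^(−0.01880×37.0)) = 1 / (1 − 0.4988) = 1.995
Loading dose = maintenance dose × R = 164 × 1.995 ≈ 327 mg

327 mg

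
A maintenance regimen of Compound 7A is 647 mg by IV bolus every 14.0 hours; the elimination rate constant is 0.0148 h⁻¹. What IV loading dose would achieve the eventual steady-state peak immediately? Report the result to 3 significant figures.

Accumulation ratio R = 1 / (1 − e^(−kτ)) = 1 / (1 − e^(−0.01480×14.0)) = 1 / (1 − 0.8129) = 5.344
Loading dose = maintenance dose × R = 647 × 5.344 ≈ 3460 mg

3460 mg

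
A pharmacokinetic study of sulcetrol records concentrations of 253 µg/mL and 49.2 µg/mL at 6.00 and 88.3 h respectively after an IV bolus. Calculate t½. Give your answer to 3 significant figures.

k = ln(C₁/C₂) / (t₂ − t₁) = ln(253/49.2) / (88.3 − 6.00)
  = 1.637 / 82.30 = 0.01990 h⁻¹
t½ = ln 2 / k = ln 2 / 0.01990 ≈ 34.8 hours

34.8 hours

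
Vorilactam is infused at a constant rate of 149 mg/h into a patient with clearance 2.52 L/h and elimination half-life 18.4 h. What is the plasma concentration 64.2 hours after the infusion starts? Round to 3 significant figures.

Css = rate / CL = 149 / 2.52 = 59.13 mg/L
k = ln 2 / 18.4 = 0.03767 h⁻¹
C(t) = Css (1 − e^(−kt)) = 59.13 × (1 − e^(−2.418)) = 59.13 × 0.9109 ≈ 53.9 mg/L

53.9 mg/L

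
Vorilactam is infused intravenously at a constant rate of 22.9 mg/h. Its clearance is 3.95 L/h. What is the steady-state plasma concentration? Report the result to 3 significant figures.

Css = infusion rate / CL = 22.9 / 3.95 ≈ 5.80 mg/L

5.80 mg/L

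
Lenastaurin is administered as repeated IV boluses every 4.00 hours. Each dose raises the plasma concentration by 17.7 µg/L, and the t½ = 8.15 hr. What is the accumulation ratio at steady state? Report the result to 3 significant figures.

k = ln 2 / 8.15 = 0.08505 hr⁻¹
Fraction remaining after one interval: e^(−kτ) = e^(−0.08505 × 4.00) = 0.7116
R = 1 / (1 − 0.7116) = 1 / 0.2884 ≈ 3.47

3.47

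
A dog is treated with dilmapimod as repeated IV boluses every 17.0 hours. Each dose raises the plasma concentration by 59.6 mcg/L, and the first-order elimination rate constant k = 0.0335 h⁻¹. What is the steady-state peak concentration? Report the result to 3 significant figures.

Fraction remaining after one interval: e^(−kτ) = e^(−0.03350 × 17.0) = 0.5658
R = 1 / (1 − 0.5658) = 2.303
Css,max = 59.6 × 2.303 ≈ 137 mcg/L

137 mcg/L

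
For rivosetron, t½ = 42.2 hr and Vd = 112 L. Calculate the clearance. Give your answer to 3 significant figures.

k = ln 2 / t½ = ln 2 / 42.2 = 0.01643 hr⁻¹
CL = k · V = 0.01643 × 112 ≈ 1.84 L/hr

1.84 L/hr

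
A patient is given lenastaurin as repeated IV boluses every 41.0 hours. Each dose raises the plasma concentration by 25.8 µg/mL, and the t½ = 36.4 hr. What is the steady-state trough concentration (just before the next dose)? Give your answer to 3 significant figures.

k = ln 2 / 36.4 = 0.01904 hr⁻¹
Fraction remaining after one interval: e^(−kτ) = e^(−0.01904 × 41.0) = 0.4581
R = 1 / (1 − 0.4581) = 1.845
Css,max = 25.8 × 1.845 = 47.61 µg/mL
Css,min = Css,max × e^(−kτ) = 47.61 × 0.4581 ≈ 21.8 µg/mL

21.8 µg/mL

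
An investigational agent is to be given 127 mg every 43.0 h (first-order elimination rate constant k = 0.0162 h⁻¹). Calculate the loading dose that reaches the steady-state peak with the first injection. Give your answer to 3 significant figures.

253 mg

Accumulation ratio R = 1 / (1 − e^(−kτ)) = 1 / (1 − e^(−0.01620×43.0)) = 1 / (1 − 0.4983) = 1.993
Loading dose = maintenance dose × R = 127 × 1.993 ≈ 253 mg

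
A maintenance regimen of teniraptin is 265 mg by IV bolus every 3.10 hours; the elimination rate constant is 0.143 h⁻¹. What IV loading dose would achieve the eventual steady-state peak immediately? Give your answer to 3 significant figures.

Accumulation ratio R = 1 / (1 − e^(−kτ)) = 1 / (1 − e^(−0.1430×3.10)) = 1 / (1 − 0.6419) = 2.793
Loading dose = maintenance dose × R = 265 × 2.793 ≈ 740 mg

740 mg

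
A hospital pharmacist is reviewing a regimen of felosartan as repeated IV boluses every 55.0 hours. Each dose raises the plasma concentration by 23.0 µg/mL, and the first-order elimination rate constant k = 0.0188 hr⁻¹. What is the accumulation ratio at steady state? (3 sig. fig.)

1.55

Fraction remaining after one interval: e^(−kτ) = e^(−0.01880 × 55.0) = 0.3556
R = 1 / (1 − 0.3556) = 1 / 0.6444 ≈ 1.55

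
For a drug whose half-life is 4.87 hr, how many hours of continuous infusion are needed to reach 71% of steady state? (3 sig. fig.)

k = ln 2 / 4.87 = 0.1423 hr⁻¹
f = 1 − e^(−kt)  ⇒  t = −ln(1 − f) / k
t = −ln(1 − 0.71) / 0.1423 = 1.238 / 0.1423 ≈ 8.70 hours

8.70 hours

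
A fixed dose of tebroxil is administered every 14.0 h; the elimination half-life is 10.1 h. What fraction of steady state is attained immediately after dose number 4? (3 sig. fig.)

0.979

k = ln 2 / 10.1 = 0.06863 h⁻¹
f_n = 1 − e^(−nkτ) = 1 − e^(−4 × 0.06863 × 14.0) = 1 − e^(−3.843) = 1 − 0.02143 ≈ 0.979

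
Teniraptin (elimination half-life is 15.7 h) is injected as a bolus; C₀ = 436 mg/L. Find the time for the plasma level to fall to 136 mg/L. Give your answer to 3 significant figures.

26.4 hours

k = ln 2 / 15.7 = 0.04415 h⁻¹
C(t) = C₀ e^(−kt)  ⇒  t = ln(C₀/C) / k
t = ln(436/136) / 0.04415 = 1.165 / 0.04415 ≈ 26.4 hours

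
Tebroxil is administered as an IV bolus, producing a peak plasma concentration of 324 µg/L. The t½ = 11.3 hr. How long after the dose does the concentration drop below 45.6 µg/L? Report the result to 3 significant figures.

32.0 hours

k = ln 2 / 11.3 = 0.06134 hr⁻¹
C(t) = C₀ e^(−kt)  ⇒  t = ln(C₀/C) / k
t = ln(324/45.6) / 0.06134 = 1.961 / 0.06134 ≈ 32.0 hours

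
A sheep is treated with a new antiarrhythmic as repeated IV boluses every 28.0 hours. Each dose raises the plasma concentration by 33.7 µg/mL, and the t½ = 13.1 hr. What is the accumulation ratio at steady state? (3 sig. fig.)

1.29

k = ln 2 / 13.1 = 0.05291 hr⁻¹
Fraction remaining after one interval: e^(−kτ) = e^(−0.05291 × 28.0) = 0.2273
R = 1 / (1 − 0.2273) = 1 / 0.7727 ≈ 1.29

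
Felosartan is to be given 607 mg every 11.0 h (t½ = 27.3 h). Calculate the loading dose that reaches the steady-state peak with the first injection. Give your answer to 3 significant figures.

k = ln 2 / 27.3 = 0.02539 h⁻¹
Accumulation ratio R = 1 / (1 − e^(−kτ)) = 1 / (1 − e^(−0.02539×11.0)) = 1 / (1 − 0.7563) = 4.104
Loading dose = maintenance dose × R = 607 × 4.104 ≈ 2490 mg

2490 mg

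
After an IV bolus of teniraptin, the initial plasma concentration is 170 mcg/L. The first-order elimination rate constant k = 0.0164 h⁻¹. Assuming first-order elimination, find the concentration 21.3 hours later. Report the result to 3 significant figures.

120 mcg/L

C(t) = C₀ e^(−kt) = 170 × e^(−0.01640 × 21.3) = 170 × e^(−0.3493) = 170 × 0.7052 ≈ 120 mcg/L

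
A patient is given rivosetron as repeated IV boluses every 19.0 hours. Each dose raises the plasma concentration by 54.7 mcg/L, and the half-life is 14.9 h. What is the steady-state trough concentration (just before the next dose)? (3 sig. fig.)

38.5 mcg/L

k = ln 2 / 14.9 = 0.04652 h⁻¹
Fraction remaining after one interval: e^(−kτ) = e^(−0.04652 × 19.0) = 0.4132
R = 1 / (1 − 0.4132) = 1.704
Css,max = 54.7 × 1.704 = 93.21 mcg/L
Css,min = Css,max × e^(−kτ) = 93.21 × 0.4132 ≈ 38.5 mcg/L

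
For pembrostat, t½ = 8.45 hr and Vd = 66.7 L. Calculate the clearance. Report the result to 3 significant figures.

5.47 L/hr

k = ln 2 / t½ = ln 2 / 8.45 = 0.08203 hr⁻¹
CL = k · V = 0.08203 × 66.7 ≈ 5.47 L/hr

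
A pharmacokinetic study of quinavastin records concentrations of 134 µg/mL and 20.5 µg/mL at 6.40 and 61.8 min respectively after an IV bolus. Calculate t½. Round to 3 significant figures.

20.5 minutes

k = ln(C₁/C₂) / (t₂ − t₁) = ln(134/20.5) / (61.8 − 6.40)
  = 1.877 / 55.40 = 0.03389 min⁻¹
t½ = ln 2 / k = ln 2 / 0.03389 ≈ 20.5 minutes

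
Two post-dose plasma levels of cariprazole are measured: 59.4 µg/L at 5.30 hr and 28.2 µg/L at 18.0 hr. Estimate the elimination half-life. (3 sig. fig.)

11.8 hours

k = ln(C₁/C₂) / (t₂ − t₁) = ln(59.4/28.2) / (18.0 − 5.30)
  = 0.7450 / 12.70 = 0.05866 hr⁻¹
t½ = ln 2 / k = ln 2 / 0.05866 ≈ 11.8 hours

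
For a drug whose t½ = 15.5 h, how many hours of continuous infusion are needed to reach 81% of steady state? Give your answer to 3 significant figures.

37.1 hours

k = ln 2 / 15.5 = 0.04472 h⁻¹
f = 1 − e^(−kt)  ⇒  t = −ln(1 − f) / k
t = −ln(1 − 0.81) / 0.04472 = 1.661 / 0.04472 ≈ 37.1 hours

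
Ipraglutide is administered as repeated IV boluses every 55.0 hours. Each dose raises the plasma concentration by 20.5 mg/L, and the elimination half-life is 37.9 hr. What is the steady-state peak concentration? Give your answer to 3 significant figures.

k = ln 2 / 37.9 = 0.01829 hr⁻¹
Fraction remaining after one interval: e^(−kτ) = e^(−0.01829 × 55.0) = 0.3657
R = 1 / (1 − 0.3657) = 1.577
Css,max = 20.5 × 1.577 ≈ 32.3 mg/L

32.3 mg/L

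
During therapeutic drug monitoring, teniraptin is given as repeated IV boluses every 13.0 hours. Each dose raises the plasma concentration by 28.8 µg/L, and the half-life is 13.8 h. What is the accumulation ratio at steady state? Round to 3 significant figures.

2.09

k = ln 2 / 13.8 = 0.05023 h⁻¹
Fraction remaining after one interval: e^(−kτ) = e^(−0.05023 × 13.0) = 0.5205
R = 1 / (1 − 0.5205) = 1 / 0.4795 ≈ 2.09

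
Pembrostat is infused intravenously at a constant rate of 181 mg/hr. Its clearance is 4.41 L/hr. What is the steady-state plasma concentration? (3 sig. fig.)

Css = infusion rate / CL = 181 / 4.41 ≈ 41.0 mg/L

41.0 mg/L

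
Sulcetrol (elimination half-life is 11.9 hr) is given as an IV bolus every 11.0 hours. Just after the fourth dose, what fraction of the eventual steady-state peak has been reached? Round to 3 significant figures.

k = ln 2 / 11.9 = 0.05825 hr⁻¹
f_n = 1 − e^(−nkτ) = 1 − e^(−4 × 0.05825 × 11.0) = 1 − e^(−2.563) = 1 − 0.07708 ≈ 0.923

0.923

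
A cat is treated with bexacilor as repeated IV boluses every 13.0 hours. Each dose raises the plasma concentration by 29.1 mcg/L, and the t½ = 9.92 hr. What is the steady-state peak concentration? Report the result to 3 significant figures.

48.8 mcg/L

k = ln 2 / 9.92 = 0.06987 hr⁻¹
Fraction remaining after one interval: e^(−kτ) = e^(−0.06987 × 13.0) = 0.4032
R = 1 / (1 − 0.4032) = 1.676
Css,max = 29.1 × 1.676 ≈ 48.8 mcg/L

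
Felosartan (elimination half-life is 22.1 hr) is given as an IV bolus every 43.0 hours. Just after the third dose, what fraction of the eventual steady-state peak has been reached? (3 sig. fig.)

0.983

k = ln 2 / 22.1 = 0.03136 hr⁻¹
f_n = 1 − e^(−nkτ) = 1 − e^(−3 × 0.03136 × 43.0) = 1 − e^(−4.046) = 1 − 0.01749 ≈ 0.983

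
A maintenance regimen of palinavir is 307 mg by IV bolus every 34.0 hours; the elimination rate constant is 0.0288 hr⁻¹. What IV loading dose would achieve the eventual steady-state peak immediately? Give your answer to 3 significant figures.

Accumulation ratio R = 1 / (1 − e^(−kτ)) = 1 / (1 − e^(−0.02880×34.0)) = 1 / (1 − 0.3756) = 1.602
Loading dose = maintenance dose × R = 307 × 1.602 ≈ 492 mg

492 mg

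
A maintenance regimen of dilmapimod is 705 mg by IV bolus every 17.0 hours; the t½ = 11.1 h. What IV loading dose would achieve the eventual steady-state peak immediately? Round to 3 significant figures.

k = ln 2 / 11.1 = 0.06245 h⁻¹
Accumulation ratio R = 1 / (1 − e^(−kτ)) = 1 / (1 − e^(−0.06245×17.0)) = 1 / (1 − 0.3459) = 1.529
Loading dose = maintenance dose × R = 705 × 1.529 ≈ 1080 mg

1080 mg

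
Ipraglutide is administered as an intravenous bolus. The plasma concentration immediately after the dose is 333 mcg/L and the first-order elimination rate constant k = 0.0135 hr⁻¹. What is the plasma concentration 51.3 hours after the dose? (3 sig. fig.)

C(t) = C₀ e^(−kt) = 333 × e^(−0.01350 × 51.3) = 333 × e^(−0.6925) = 333 × 0.5003 ≈ 167 mcg/L

167 mcg/L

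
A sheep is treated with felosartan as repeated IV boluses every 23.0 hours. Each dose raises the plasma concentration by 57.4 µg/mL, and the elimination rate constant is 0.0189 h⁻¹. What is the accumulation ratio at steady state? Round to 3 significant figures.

Fraction remaining after one interval: e^(−kτ) = e^(−0.01890 × 23.0) = 0.6475
R = 1 / (1 − 0.6475) = 1 / 0.3525 ≈ 2.84

2.84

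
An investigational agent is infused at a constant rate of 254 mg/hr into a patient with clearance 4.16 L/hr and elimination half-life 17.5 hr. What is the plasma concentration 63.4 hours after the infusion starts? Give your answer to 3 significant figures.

Css = rate / CL = 254 / 4.16 = 61.06 µg/mL
k = ln 2 / 17.5 = 0.03961 hr⁻¹
C(t) = Css (1 − e^(−kt)) = 61.06 × (1 − e^(−2.511)) = 61.06 × 0.9188 ≈ 56.1 µg/mL

56.1 µg/mL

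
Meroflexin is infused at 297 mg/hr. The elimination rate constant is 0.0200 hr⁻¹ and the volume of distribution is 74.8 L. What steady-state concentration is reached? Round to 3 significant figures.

199 µg/mL

CL = k · V = 0.0200 × 74.8 = 1.496 L/hr
Css = rate / CL = 297 / 1.496 ≈ 199 µg/mL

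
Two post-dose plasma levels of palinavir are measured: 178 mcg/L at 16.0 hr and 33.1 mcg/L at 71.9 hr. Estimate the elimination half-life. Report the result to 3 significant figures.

23.0 hours

k = ln(C₁/C₂) / (t₂ − t₁) = ln(178/33.1) / (71.9 − 16.0)
  = 1.682 / 55.90 = 0.03009 hr⁻¹
t½ = ln 2 / k = ln 2 / 0.03009 ≈ 23.0 hours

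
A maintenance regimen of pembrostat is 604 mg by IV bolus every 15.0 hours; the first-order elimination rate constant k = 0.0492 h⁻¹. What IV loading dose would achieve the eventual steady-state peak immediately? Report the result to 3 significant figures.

1160 mg

Accumulation ratio R = 1 / (1 − e^(−kτ)) = 1 / (1 − e^(−0.04920×15.0)) = 1 / (1 − 0.4781) = 1.916
Loading dose = maintenance dose × R = 604 × 1.916 ≈ 1160 mg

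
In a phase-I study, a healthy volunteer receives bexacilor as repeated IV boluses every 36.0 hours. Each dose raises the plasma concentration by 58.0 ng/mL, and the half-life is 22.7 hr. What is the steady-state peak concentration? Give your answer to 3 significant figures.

k = ln 2 / 22.7 = 0.03054 hr⁻¹
Fraction remaining after one interval: e^(−kτ) = e^(−0.03054 × 36.0) = 0.3331
R = 1 / (1 − 0.3331) = 1.500
Css,max = 58.0 × 1.500 ≈ 87.0 ng/mL

87.0 ng/mL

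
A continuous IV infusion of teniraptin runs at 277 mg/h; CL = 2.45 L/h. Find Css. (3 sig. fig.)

Css = infusion rate / CL = 277 / 2.45 ≈ 113 mg/L

113 mg/L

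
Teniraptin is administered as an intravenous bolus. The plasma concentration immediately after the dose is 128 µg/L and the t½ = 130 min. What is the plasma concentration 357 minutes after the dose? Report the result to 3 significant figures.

k = ln 2 / 130 = 0.005332 min⁻¹
C(t) = C₀ e^(−kt) = 128 × e^(−0.005332 × 357) = 128 × e^(−1.903) = 128 × 0.1490 ≈ 19.1 µg/L

19.1 µg/L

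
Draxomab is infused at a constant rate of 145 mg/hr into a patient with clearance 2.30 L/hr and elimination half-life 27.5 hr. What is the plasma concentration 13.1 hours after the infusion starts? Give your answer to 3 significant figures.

17.7 µg/mL

Css = rate / CL = 145 / 2.30 = 63.04 µg/mL
k = ln 2 / 27.5 = 0.02521 hr⁻¹
C(t) = Css (1 − e^(−kt)) = 63.04 × (1 − e^(−0.3302)) = 63.04 × 0.2812 ≈ 17.7 µg/mL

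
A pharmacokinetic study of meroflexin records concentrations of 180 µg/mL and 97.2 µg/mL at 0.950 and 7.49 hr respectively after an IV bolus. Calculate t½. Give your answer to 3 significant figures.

k = ln(C₁/C₂) / (t₂ − t₁) = ln(180/97.2) / (7.49 − 0.950)
  = 0.6162 / 6.540 = 0.09422 hr⁻¹
t½ = ln 2 / k = ln 2 / 0.09422 ≈ 7.36 hours

7.36 hours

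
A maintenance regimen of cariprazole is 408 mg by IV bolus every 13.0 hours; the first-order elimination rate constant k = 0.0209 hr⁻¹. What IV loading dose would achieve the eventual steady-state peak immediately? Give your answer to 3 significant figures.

Accumulation ratio R = 1 / (1 − e^(−kτ)) = 1 / (1 − e^(−0.02090×13.0)) = 1 / (1 − 0.7621) = 4.203
Loading dose = maintenance dose × R = 408 × 4.203 ≈ 1710 mg

1710 mg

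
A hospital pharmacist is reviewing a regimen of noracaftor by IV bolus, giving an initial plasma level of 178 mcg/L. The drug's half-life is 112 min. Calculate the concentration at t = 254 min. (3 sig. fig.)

k = ln 2 / 112 = 0.006189 min⁻¹
254 min is 2.268 half-lives, so C = 178 × (1/2)^2.268 = 178 × 0.2076 ≈ 37.0 mcg/L

37.0 mcg/L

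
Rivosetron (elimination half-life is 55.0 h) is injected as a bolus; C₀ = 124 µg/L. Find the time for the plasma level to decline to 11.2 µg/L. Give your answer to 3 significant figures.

191 hours

k = ln 2 / 55.0 = 0.01260 h⁻¹
C(t) = C₀ e^(−kt)  ⇒  t = ln(C₀/C) / k
t = ln(124/11.2) / 0.01260 = 2.404 / 0.01260 ≈ 191 hours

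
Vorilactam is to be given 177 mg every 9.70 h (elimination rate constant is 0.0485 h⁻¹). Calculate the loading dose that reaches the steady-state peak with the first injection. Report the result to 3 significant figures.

Accumulation ratio R = 1 / (1 − e^(−kτ)) = 1 / (1 − e^(−0.04850×9.70)) = 1 / (1 − 0.6247) = 2.665
Loading dose = maintenance dose × R = 177 × 2.665 ≈ 472 mg

472 mg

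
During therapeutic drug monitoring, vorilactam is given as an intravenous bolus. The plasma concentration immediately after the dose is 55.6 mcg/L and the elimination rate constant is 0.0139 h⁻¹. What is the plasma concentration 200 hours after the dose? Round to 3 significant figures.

3.45 mcg/L

C(t) = C₀ e^(−kt) = 55.6 × e^(−0.01390 × 200) = 55.6 × e^(−2.780) = 55.6 × 0.06204 ≈ 3.45 mcg/L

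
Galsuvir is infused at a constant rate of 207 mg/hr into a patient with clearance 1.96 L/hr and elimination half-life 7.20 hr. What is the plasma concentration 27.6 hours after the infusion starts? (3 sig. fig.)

98.2 µg/mL

Css = rate / CL = 207 / 1.96 = 105.6 µg/mL
k = ln 2 / 7.20 = 0.09627 hr⁻¹
C(t) = Css (1 − e^(−kt)) = 105.6 × (1 − e^(−2.657)) = 105.6 × 0.9298 ≈ 98.2 µg/mL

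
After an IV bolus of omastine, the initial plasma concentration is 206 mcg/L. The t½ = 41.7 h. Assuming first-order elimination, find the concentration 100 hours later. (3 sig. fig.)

39.1 mcg/L

k = ln 2 / 41.7 = 0.01662 h⁻¹
100 h is 2.398 half-lives, so C = 206 × (1/2)^2.398 = 206 × 0.1897 ≈ 39.1 mcg/L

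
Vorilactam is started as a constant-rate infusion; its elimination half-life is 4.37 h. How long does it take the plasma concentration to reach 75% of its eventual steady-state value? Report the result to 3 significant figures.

8.74 hours

k = ln 2 / 4.37 = 0.1586 h⁻¹
f = 1 − e^(−kt)  ⇒  t = −ln(1 − f) / k
t = −ln(1 − 0.75) / 0.1586 = 1.386 / 0.1586 ≈ 8.74 hours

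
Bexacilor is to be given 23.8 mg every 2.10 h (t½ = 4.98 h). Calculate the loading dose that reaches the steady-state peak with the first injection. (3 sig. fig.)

93.9 mg

k = ln 2 / 4.98 = 0.1392 h⁻¹
Accumulation ratio R = 1 / (1 − e^(−kτ)) = 1 / (1 − e^(−0.1392×2.10)) = 1 / (1 − 0.7466) = 3.946
Loading dose = maintenance dose × R = 23.8 × 3.946 ≈ 93.9 mg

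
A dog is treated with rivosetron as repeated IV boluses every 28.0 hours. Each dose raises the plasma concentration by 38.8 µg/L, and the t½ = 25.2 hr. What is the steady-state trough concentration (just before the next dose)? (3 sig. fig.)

33.4 µg/L

k = ln 2 / 25.2 = 0.02751 hr⁻¹
Fraction remaining after one interval: e^(−kτ) = e^(−0.02751 × 28.0) = 0.4629
R = 1 / (1 − 0.4629) = 1.862
Css,max = 38.8 × 1.862 = 72.24 µg/L
Css,min = Css,max × e^(−kτ) = 72.24 × 0.4629 ≈ 33.4 µg/L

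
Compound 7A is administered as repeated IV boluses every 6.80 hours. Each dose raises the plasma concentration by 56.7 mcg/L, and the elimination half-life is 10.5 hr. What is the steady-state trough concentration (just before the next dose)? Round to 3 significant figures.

k = ln 2 / 10.5 = 0.06601 hr⁻¹
Fraction remaining after one interval: e^(−kτ) = e^(−0.06601 × 6.80) = 0.6383
R = 1 / (1 − 0.6383) = 2.765
Css,max = 56.7 × 2.765 = 156.8 mcg/L
Css,min = Css,max × e^(−kτ) = 156.8 × 0.6383 ≈ 100 mcg/L

100 mcg/L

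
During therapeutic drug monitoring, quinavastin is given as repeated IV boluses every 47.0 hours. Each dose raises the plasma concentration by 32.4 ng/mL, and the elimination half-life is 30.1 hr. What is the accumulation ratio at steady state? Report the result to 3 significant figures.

k = ln 2 / 30.1 = 0.02303 hr⁻¹
Fraction remaining after one interval: e^(−kτ) = e^(−0.02303 × 47.0) = 0.3388
R = 1 / (1 − 0.3388) = 1 / 0.6612 ≈ 1.51

1.51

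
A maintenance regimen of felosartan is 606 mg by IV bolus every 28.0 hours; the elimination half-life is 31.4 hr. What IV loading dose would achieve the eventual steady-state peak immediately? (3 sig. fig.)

k = ln 2 / 31.4 = 0.02207 hr⁻¹
Accumulation ratio R = 1 / (1 − e^(−kτ)) = 1 / (1 − e^(−0.02207×28.0)) = 1 / (1 − 0.5390) = 2.169
Loading dose = maintenance dose × R = 606 × 2.169 ≈ 1310 mg

1310 mg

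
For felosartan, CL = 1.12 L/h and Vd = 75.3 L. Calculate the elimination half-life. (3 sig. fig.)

k = CL / V = 1.12 / 75.3 = 0.01487 h⁻¹
t½ = ln 2 / k = ln 2 / 0.01487 ≈ 46.6 hours

46.6 hours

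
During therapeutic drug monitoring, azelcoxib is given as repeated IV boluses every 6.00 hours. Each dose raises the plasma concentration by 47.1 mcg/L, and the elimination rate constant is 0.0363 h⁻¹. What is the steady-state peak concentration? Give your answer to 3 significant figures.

Fraction remaining after one interval: e^(−kτ) = e^(−0.03630 × 6.00) = 0.8043
R = 1 / (1 − 0.8043) = 5.110
Css,max = 47.1 × 5.110 ≈ 241 mcg/L

241 mcg/L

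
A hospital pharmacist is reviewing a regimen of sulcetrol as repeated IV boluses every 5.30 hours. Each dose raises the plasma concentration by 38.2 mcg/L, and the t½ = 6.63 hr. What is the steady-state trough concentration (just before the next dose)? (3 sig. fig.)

k = ln 2 / 6.63 = 0.1045 hr⁻¹
Fraction remaining after one interval: e^(−kτ) = e^(−0.1045 × 5.30) = 0.5746
R = 1 / (1 − 0.5746) = 2.351
Css,max = 38.2 × 2.351 = 89.80 mcg/L
Css,min = Css,max × e^(−kτ) = 89.80 × 0.5746 ≈ 51.6 mcg/L

51.6 mcg/L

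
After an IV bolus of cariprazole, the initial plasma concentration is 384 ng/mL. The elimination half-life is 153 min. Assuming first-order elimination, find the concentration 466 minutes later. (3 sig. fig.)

k = ln 2 / 153 = 0.004530 min⁻¹
C(t) = C₀ e^(−kt) = 384 × e^(−0.004530 × 466) = 384 × e^(−2.111) = 384 × 0.1211 ≈ 46.5 ng/mL

46.5 ng/mL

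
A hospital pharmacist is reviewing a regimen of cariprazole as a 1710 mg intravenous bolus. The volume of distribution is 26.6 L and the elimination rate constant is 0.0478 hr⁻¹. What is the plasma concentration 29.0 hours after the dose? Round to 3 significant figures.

C₀ = dose / V = 1710 / 26.6 = 64.29 µg/mL
C(t) = C₀ e^(−kt) = 64.29 × e^(−0.04780 × 29.0) = 64.29 × e^(−1.386) = 64.29 × 0.2500 ≈ 16.1 µg/mL

16.1 µg/mL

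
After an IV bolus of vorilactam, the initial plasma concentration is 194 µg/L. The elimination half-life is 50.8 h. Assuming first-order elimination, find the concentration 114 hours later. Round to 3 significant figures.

41.0 µg/L

k = ln 2 / 50.8 = 0.01364 h⁻¹
C(t) = C₀ e^(−kt) = 194 × e^(−0.01364 × 114) = 194 × e^(−1.555) = 194 × 0.2111 ≈ 41.0 µg/L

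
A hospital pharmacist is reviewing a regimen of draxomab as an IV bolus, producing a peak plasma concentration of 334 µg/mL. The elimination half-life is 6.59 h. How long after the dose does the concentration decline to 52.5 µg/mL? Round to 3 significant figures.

k = ln 2 / 6.59 = 0.1052 h⁻¹
C(t) = C₀ e^(−kt)  ⇒  t = ln(C₀/C) / k
t = ln(334/52.5) / 0.1052 = 1.850 / 0.1052 ≈ 17.6 hours

17.6 hours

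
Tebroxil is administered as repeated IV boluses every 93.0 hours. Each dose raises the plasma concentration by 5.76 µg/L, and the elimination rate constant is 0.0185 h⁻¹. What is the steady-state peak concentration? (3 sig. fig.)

Fraction remaining after one interval: e^(−kτ) = e^(−0.01850 × 93.0) = 0.1790
R = 1 / (1 − 0.1790) = 1.218
Css,max = 5.76 × 1.218 ≈ 7.02 µg/L

7.02 µg/L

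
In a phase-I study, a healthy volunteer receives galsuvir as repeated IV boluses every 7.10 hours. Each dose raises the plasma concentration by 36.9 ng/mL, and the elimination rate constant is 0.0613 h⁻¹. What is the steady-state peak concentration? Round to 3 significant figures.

Fraction remaining after one interval: e^(−kτ) = e^(−0.06130 × 7.10) = 0.6471
R = 1 / (1 − 0.6471) = 2.834
Css,max = 36.9 × 2.834 ≈ 105 ng/mL

105 ng/mL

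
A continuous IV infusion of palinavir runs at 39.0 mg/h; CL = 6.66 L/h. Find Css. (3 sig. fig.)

Css = infusion rate / CL = 39.0 / 6.66 ≈ 5.86 mg/L

5.86 mg/L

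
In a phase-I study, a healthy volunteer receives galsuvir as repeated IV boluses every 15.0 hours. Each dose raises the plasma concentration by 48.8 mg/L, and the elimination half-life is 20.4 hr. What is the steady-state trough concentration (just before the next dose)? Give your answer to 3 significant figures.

73.4 mg/L

k = ln 2 / 20.4 = 0.03398 hr⁻¹
Fraction remaining after one interval: e^(−kτ) = e^(−0.03398 × 15.0) = 0.6007
R = 1 / (1 − 0.6007) = 2.504
Css,max = 48.8 × 2.504 = 122.2 mg/L
Css,min = Css,max × e^(−kτ) = 122.2 × 0.6007 ≈ 73.4 mg/L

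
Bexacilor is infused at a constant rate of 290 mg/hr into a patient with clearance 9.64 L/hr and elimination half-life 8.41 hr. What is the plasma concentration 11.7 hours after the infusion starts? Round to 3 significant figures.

Css = rate / CL = 290 / 9.64 = 30.08 µg/mL
k = ln 2 / 8.41 = 0.08242 hr⁻¹
C(t) = Css (1 − e^(−kt)) = 30.08 × (1 − e^(−0.9643)) = 30.08 × 0.6188 ≈ 18.6 µg/mL

18.6 µg/mL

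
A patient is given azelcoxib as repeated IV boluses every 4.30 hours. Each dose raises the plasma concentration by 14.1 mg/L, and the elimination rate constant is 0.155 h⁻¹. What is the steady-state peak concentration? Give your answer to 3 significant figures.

29.0 mg/L

Fraction remaining after one interval: e^(−kτ) = e^(−0.1550 × 4.30) = 0.5135
R = 1 / (1 − 0.5135) = 2.056
Css,max = 14.1 × 2.056 ≈ 29.0 mg/L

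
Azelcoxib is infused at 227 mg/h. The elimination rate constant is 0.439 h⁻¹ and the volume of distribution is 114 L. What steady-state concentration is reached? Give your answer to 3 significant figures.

4.54 µg/mL

CL = k · V = 0.439 × 114 = 50.05 L/h
Css = rate / CL = 227 / 50.05 ≈ 4.54 µg/mL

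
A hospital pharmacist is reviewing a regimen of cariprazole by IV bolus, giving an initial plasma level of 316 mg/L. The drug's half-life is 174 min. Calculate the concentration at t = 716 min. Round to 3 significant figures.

k = ln 2 / 174 = 0.003984 min⁻¹
C(t) = C₀ e^(−kt) = 316 × e^(−0.003984 × 716) = 316 × e^(−2.852) = 316 × 0.05771 ≈ 18.2 mg/L

18.2 mg/L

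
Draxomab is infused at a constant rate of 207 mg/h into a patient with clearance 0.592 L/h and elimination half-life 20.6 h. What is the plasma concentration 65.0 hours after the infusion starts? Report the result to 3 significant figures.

Css = rate / CL = 207 / 0.592 = 349.7 mg/L
k = ln 2 / 20.6 = 0.03365 h⁻¹
C(t) = Css (1 − e^(−kt)) = 349.7 × (1 − e^(−2.187)) = 349.7 × 0.8878 ≈ 310 mg/L

310 mg/L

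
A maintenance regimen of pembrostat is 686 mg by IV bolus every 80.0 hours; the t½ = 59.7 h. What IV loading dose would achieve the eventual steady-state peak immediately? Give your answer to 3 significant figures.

1130 mg

k = ln 2 / 59.7 = 0.01161 h⁻¹
Accumulation ratio R = 1 / (1 − e^(−kτ)) = 1 / (1 − e^(−0.01161×80.0)) = 1 / (1 − 0.3950) = 1.653
Loading dose = maintenance dose × R = 686 × 1.653 ≈ 1130 mg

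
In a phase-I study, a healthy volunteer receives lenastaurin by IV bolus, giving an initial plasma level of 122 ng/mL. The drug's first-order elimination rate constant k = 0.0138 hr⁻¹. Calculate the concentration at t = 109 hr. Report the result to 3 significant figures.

C(t) = C₀ e^(−kt) = 122 × e^(−0.01380 × 109) = 122 × e^(−1.504) = 122 × 0.2222 ≈ 27.1 ng/mL

27.1 ng/mL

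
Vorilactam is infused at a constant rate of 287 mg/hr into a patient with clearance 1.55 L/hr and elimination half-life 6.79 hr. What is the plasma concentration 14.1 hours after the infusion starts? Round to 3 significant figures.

141 µg/mL

Css = rate / CL = 287 / 1.55 = 185.2 µg/mL
k = ln 2 / 6.79 = 0.1021 hr⁻¹
C(t) = Css (1 − e^(−kt)) = 185.2 × (1 − e^(−1.439)) = 185.2 × 0.7629 ≈ 141 µg/mL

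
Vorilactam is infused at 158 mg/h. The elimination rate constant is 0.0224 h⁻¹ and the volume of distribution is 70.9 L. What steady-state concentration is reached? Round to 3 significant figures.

CL = k · V = 0.0224 × 70.9 = 1.588 L/h
Css = rate / CL = 158 / 1.588 ≈ 99.5 mg/L

99.5 mg/L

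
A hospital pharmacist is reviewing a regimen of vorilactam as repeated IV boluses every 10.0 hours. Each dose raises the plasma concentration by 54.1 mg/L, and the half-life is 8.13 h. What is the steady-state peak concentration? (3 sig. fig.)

94.3 mg/L

k = ln 2 / 8.13 = 0.08526 h⁻¹
Fraction remaining after one interval: e^(−kτ) = e^(−0.08526 × 10.0) = 0.4263
R = 1 / (1 − 0.4263) = 1.743
Css,max = 54.1 × 1.743 ≈ 94.3 mg/L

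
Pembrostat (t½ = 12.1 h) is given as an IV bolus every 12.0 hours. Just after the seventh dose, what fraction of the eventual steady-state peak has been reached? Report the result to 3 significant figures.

k = ln 2 / 12.1 = 0.05728 h⁻¹
f_n = 1 − e^(−nkτ) = 1 − e^(−7 × 0.05728 × 12.0) = 1 − e^(−4.812) = 1 − 0.008132 ≈ 0.992

0.992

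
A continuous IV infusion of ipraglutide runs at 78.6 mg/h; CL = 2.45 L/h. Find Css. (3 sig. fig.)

32.1 µg/mL

Css = infusion rate / CL = 78.6 / 2.45 ≈ 32.1 µg/mL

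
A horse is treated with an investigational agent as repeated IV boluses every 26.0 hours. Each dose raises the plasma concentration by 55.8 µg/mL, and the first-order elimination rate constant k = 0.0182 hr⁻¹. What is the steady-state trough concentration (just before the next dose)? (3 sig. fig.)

92.2 µg/mL

Fraction remaining after one interval: e^(−kτ) = e^(−0.01820 × 26.0) = 0.6230
R = 1 / (1 − 0.6230) = 2.653
Css,max = 55.8 × 2.653 = 148.0 µg/mL
Css,min = Css,max × e^(−kτ) = 148.0 × 0.6230 ≈ 92.2 µg/mL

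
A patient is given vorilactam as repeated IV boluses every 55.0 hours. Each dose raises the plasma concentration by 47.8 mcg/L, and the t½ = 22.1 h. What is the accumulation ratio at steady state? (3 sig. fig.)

k = ln 2 / 22.1 = 0.03136 h⁻¹
Fraction remaining after one interval: e^(−kτ) = e^(−0.03136 × 55.0) = 0.1782
R = 1 / (1 − 0.1782) = 1 / 0.8218 ≈ 1.22

1.22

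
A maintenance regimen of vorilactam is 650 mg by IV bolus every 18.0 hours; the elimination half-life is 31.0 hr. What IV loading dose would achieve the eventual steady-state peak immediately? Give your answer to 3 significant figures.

1960 mg

k = ln 2 / 31.0 = 0.02236 hr⁻¹
Accumulation ratio R = 1 / (1 − e^(−kτ)) = 1 / (1 − e^(−0.02236×18.0)) = 1 / (1 − 0.6687) = 3.018
Loading dose = maintenance dose × R = 650 × 3.018 ≈ 1960 mg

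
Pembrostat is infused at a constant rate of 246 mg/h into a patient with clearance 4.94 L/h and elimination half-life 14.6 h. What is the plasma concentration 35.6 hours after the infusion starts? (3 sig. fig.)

Css = rate / CL = 246 / 4.94 = 49.80 µg/mL
k = ln 2 / 14.6 = 0.04748 h⁻¹
C(t) = Css (1 − e^(−kt)) = 49.80 × (1 − e^(−1.690)) = 49.80 × 0.8155 ≈ 40.6 µg/mL

40.6 µg/mL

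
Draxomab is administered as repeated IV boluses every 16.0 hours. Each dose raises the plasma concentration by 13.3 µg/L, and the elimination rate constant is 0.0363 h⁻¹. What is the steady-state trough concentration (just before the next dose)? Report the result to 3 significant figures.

16.9 µg/L

Fraction remaining after one interval: e^(−kτ) = e^(−0.03630 × 16.0) = 0.5595
R = 1 / (1 − 0.5595) = 2.270
Css,max = 13.3 × 2.270 = 30.19 µg/L
Css,min = Css,max × e^(−kτ) = 30.19 × 0.5595 ≈ 16.9 µg/L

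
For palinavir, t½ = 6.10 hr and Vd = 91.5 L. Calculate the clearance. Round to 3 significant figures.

k = ln 2 / t½ = ln 2 / 6.10 = 0.1136 hr⁻¹
CL = k · V = 0.1136 × 91.5 ≈ 10.4 L/hr

10.4 L/hr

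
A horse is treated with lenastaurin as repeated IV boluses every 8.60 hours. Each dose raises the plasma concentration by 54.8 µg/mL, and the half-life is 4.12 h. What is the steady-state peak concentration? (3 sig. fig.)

71.7 µg/mL

k = ln 2 / 4.12 = 0.1682 h⁻¹
Fraction remaining after one interval: e^(−kτ) = e^(−0.1682 × 8.60) = 0.2353
R = 1 / (1 − 0.2353) = 1.308
Css,max = 54.8 × 1.308 ≈ 71.7 µg/mL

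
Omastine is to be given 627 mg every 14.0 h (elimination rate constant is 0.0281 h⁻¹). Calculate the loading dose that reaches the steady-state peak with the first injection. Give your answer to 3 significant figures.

1930 mg

Accumulation ratio R = 1 / (1 − e^(−kτ)) = 1 / (1 − e^(−0.02810×14.0)) = 1 / (1 − 0.6748) = 3.075
Loading dose = maintenance dose × R = 627 × 3.075 ≈ 1930 mg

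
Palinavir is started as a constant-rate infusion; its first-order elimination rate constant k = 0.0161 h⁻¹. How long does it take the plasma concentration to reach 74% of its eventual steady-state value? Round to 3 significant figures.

83.7 hours

f = 1 − e^(−kt)  ⇒  t = −ln(1 − f) / k
t = −ln(1 − 0.74) / 0.01610 = 1.347 / 0.01610 ≈ 83.7 hours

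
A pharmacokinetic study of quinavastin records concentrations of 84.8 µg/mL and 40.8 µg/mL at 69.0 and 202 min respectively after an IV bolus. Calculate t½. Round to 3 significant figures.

k = ln(C₁/C₂) / (t₂ − t₁) = ln(84.8/40.8) / (202 − 69.0)
  = 0.7316 / 133.0 = 0.005501 min⁻¹
t½ = ln 2 / k = ln 2 / 0.005501 ≈ 126 minutes

126 minutes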